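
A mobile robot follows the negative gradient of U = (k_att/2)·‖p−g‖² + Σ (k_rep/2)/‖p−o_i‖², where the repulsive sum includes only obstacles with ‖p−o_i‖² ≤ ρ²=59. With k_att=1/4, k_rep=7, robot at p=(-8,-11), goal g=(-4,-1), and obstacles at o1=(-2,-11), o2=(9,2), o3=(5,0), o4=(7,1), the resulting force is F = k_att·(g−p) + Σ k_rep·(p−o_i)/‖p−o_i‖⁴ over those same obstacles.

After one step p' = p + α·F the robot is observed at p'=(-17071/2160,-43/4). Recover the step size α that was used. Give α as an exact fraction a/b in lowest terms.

F_att = 1/4·(g−p) = 1/4·(4,10) = (1.0000,2.5000)
o1: d²=36 ≤ ρ²=59; F_rep = 7·(-6,0)/36² = (-0.0324,0.0000)
o2: d²=458 > ρ²=59 → inactive
o3: d²=290 > ρ²=59 → inactive
o4: d²=369 > ρ²=59 → inactive
F = F_att + ΣF_rep = (0.9676,2.5000)
Δp = p'−p = (0.0968,0.2500); α = Δx/Fx = (209/2160) / (209/216) = 1/10
check: Δy/Fy = (1/4) / (5/2) = 1/10 ✓

α = 1/10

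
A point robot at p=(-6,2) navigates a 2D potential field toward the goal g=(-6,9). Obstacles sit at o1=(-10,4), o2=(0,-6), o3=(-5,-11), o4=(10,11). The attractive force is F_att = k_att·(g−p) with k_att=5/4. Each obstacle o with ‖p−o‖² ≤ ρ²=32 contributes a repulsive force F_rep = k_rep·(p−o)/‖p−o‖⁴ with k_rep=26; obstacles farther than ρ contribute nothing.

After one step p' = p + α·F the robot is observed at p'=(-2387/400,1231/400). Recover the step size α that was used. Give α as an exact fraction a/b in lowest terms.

α = 1/8

F_att = 5/4·(g−p) = 5/4·(0,7) = (0.0000,8.7500)
o1: d²=20 ≤ ρ²=32; F_rep = 26·(4,-2)/20² = (0.2600,-0.1300)
o2: d²=100 > ρ²=32 → inactive
o3: d²=170 > ρ²=32 → inactive
o4: d²=337 > ρ²=32 → inactive
F = F_att + ΣF_rep = (0.2600,8.6200)
Δp = p'−p = (0.0325,1.0775); α = Δx/Fx = (13/400) / (13/50) = 1/8
check: Δy/Fy = (431/400) / (431/50) = 1/8 ✓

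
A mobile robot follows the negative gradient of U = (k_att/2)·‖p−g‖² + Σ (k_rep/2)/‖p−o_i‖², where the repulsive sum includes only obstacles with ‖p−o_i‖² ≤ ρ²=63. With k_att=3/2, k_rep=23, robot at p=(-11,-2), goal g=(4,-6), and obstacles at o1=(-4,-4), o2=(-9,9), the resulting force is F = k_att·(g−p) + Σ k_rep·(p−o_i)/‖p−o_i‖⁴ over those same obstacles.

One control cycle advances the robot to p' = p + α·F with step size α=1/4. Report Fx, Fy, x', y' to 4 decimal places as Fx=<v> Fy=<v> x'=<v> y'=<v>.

F_att = 3/2·(g−p) = 3/2·(15,-4) = (22.5000,-6.0000)
o1: d²=53 ≤ ρ²=63; F_rep = 23·(-7,2)/53² = (-0.0573,0.0164)
o2: d²=125 > ρ²=63 → inactive
F = F_att + ΣF_rep = (22.4427,-5.9836)
p' = p + 1/4·F = (-5.3893,-3.4959)

Fx=22.4427 Fy=-5.9836 x'=-5.3893 y'=-3.4959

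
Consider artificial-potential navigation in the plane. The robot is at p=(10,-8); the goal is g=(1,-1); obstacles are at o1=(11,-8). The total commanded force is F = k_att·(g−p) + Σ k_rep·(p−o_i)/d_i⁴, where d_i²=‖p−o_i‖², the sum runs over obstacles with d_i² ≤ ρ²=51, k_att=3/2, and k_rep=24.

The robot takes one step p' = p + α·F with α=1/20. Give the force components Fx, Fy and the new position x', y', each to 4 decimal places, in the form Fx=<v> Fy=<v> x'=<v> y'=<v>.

F_att = 3/2·(g−p) = 3/2·(-9,7) = (-13.5000,10.5000)
o1: d²=1 ≤ ρ²=51; F_rep = 24·(-1,0)/1² = (-24.0000,0.0000)
F = F_att + ΣF_rep = (-37.5000,10.5000)
p' = p + 1/20·F = (8.1250,-7.4750)

Fx=-37.5000 Fy=10.5000 x'=8.1250 y'=-7.4750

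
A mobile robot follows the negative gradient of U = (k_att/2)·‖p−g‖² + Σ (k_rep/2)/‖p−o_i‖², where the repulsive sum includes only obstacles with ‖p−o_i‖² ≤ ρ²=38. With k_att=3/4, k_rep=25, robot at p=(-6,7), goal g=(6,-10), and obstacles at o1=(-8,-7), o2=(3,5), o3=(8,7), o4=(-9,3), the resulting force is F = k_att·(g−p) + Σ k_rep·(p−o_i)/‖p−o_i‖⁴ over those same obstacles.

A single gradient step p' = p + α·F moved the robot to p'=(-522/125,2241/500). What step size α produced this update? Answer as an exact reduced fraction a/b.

α = 1/5

F_att = 3/4·(g−p) = 3/4·(12,-17) = (9.0000,-12.7500)
o1: d²=200 > ρ²=38 → inactive
o2: d²=85 > ρ²=38 → inactive
o3: d²=196 > ρ²=38 → inactive
o4: d²=25 ≤ ρ²=38; F_rep = 25·(3,4)/25² = (0.1200,0.1600)
F = F_att + ΣF_rep = (9.1200,-12.5900)
Δp = p'−p = (1.8240,-2.5180); α = Δx/Fx = (228/125) / (228/25) = 1/5
check: Δy/Fy = (-1259/500) / (-1259/100) = 1/5 ✓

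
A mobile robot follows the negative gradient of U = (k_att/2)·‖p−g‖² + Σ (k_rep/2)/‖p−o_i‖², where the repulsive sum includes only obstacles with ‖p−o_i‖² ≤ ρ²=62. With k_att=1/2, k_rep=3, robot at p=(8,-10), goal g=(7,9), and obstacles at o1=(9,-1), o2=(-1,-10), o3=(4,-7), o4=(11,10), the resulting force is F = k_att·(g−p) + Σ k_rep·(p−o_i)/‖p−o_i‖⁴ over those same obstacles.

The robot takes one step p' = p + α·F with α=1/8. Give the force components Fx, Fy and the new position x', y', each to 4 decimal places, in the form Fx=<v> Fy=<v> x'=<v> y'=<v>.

Fx=-0.4808 Fy=9.4856 x'=7.9399 y'=-8.8143

F_att = 1/2·(g−p) = 1/2·(-1,19) = (-0.5000,9.5000)
o1: d²=82 > ρ²=62 → inactive
o2: d²=81 > ρ²=62 → inactive
o3: d²=25 ≤ ρ²=62; F_rep = 3·(4,-3)/25² = (0.0192,-0.0144)
o4: d²=409 > ρ²=62 → inactive
F = F_att + ΣF_rep = (-0.4808,9.4856)
p' = p + 1/8·F = (7.9399,-8.8143)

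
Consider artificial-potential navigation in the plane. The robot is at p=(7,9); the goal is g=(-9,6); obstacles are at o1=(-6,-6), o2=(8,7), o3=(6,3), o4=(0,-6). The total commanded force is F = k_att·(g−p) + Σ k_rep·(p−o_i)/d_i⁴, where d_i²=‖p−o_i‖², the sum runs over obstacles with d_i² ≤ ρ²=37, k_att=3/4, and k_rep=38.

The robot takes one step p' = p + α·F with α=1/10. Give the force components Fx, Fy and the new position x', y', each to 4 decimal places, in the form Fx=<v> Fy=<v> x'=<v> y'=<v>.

Fx=-13.4922 Fy=0.9565 x'=5.6508 y'=9.0957

F_att = 3/4·(g−p) = 3/4·(-16,-3) = (-12.0000,-2.2500)
o1: d²=394 > ρ²=37 → inactive
o2: d²=5 ≤ ρ²=37; F_rep = 38·(-1,2)/5² = (-1.5200,3.0400)
o3: d²=37 ≤ ρ²=37; F_rep = 38·(1,6)/37² = (0.0278,0.1665)
o4: d²=274 > ρ²=37 → inactive
F = F_att + ΣF_rep = (-13.4922,0.9565)
p' = p + 1/10·F = (5.6508,9.0957)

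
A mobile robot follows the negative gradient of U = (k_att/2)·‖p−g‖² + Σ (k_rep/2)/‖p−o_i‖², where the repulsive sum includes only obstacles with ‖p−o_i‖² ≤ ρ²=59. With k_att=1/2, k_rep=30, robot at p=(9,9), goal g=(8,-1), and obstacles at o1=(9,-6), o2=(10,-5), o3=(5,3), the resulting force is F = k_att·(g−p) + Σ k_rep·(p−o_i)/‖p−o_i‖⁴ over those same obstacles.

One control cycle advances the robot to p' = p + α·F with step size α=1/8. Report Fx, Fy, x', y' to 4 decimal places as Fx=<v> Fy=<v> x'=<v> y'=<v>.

Fx=-0.4556 Fy=-4.9334 x'=8.9430 y'=8.3833

F_att = 1/2·(g−p) = 1/2·(-1,-10) = (-0.5000,-5.0000)
o1: d²=225 > ρ²=59 → inactive
o2: d²=197 > ρ²=59 → inactive
o3: d²=52 ≤ ρ²=59; F_rep = 30·(4,6)/52² = (0.0444,0.0666)
F = F_att + ΣF_rep = (-0.4556,-4.9334)
p' = p + 1/8·F = (8.9430,8.3833)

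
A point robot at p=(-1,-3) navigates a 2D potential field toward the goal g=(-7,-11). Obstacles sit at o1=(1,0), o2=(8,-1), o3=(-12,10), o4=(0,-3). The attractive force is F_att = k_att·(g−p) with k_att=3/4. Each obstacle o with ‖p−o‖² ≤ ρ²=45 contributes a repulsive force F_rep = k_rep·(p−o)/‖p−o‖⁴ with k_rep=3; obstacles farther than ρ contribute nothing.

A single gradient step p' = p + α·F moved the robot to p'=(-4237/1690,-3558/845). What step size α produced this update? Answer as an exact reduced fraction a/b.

F_att = 3/4·(g−p) = 3/4·(-6,-8) = (-4.5000,-6.0000)
o1: d²=13 ≤ ρ²=45; F_rep = 3·(-2,-3)/13² = (-0.0355,-0.0533)
o2: d²=85 > ρ²=45 → inactive
o3: d²=290 > ρ²=45 → inactive
o4: d²=1 ≤ ρ²=45; F_rep = 3·(-1,0)/1² = (-3.0000,0.0000)
F = F_att + ΣF_rep = (-7.5355,-6.0533)
Δp = p'−p = (-1.5071,-1.2107); α = Δx/Fx = (-2547/1690) / (-2547/338) = 1/5
check: Δy/Fy = (-1023/845) / (-1023/169) = 1/5 ✓

α = 1/5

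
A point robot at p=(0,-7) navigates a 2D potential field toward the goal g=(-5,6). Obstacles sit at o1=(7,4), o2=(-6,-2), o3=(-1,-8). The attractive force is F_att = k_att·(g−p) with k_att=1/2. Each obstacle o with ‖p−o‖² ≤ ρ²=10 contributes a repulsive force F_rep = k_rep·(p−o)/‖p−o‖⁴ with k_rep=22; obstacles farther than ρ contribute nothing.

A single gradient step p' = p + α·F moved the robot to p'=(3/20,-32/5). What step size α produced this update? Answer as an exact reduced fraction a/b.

F_att = 1/2·(g−p) = 1/2·(-5,13) = (-2.5000,6.5000)
o1: d²=170 > ρ²=10 → inactive
o2: d²=61 > ρ²=10 → inactive
o3: d²=2 ≤ ρ²=10; F_rep = 22·(1,1)/2² = (5.5000,5.5000)
F = F_att + ΣF_rep = (3.0000,12.0000)
Δp = p'−p = (0.1500,0.6000); α = Δx/Fx = (3/20) / (3) = 1/20
check: Δy/Fy = (3/5) / (12) = 1/20 ✓

α = 1/20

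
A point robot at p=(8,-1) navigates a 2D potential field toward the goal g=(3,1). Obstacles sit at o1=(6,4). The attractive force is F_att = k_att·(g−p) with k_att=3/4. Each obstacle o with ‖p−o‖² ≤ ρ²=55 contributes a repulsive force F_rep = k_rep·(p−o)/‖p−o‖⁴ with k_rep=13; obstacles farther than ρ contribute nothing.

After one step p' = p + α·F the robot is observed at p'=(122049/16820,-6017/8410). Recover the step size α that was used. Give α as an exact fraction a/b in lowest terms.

F_att = 3/4·(g−p) = 3/4·(-5,2) = (-3.7500,1.5000)
o1: d²=29 ≤ ρ²=55; F_rep = 13·(2,-5)/29² = (0.0309,-0.0773)
F = F_att + ΣF_rep = (-3.7191,1.4227)
Δp = p'−p = (-0.7438,0.2845); α = Δx/Fx = (-12511/16820) / (-12511/3364) = 1/5
check: Δy/Fy = (2393/8410) / (2393/1682) = 1/5 ✓

α = 1/5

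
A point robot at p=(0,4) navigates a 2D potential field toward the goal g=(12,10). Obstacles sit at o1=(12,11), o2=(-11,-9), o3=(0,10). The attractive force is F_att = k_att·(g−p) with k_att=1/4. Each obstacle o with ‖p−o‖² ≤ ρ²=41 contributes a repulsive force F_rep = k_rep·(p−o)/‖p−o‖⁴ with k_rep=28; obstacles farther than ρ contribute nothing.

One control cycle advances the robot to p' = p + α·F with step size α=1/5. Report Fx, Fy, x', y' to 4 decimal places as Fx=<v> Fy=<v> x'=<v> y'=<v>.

Fx=3.0000 Fy=1.3704 x'=0.6000 y'=4.2741

F_att = 1/4·(g−p) = 1/4·(12,6) = (3.0000,1.5000)
o1: d²=193 > ρ²=41 → inactive
o2: d²=290 > ρ²=41 → inactive
o3: d²=36 ≤ ρ²=41; F_rep = 28·(0,-6)/36² = (0.0000,-0.1296)
F = F_att + ΣF_rep = (3.0000,1.3704)
p' = p + 1/5·F = (0.6000,4.2741)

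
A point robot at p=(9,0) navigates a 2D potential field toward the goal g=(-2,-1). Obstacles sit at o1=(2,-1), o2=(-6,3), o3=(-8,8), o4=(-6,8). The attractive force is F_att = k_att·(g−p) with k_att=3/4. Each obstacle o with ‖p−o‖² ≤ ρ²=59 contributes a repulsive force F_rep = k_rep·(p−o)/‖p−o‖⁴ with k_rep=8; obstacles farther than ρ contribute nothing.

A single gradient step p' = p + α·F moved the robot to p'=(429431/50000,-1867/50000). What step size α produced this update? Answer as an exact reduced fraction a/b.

F_att = 3/4·(g−p) = 3/4·(-11,-1) = (-8.2500,-0.7500)
o1: d²=50 ≤ ρ²=59; F_rep = 8·(7,1)/50² = (0.0224,0.0032)
o2: d²=234 > ρ²=59 → inactive
o3: d²=353 > ρ²=59 → inactive
o4: d²=289 > ρ²=59 → inactive
F = F_att + ΣF_rep = (-8.2276,-0.7468)
Δp = p'−p = (-0.4114,-0.0373); α = Δx/Fx = (-20569/50000) / (-20569/2500) = 1/20
check: Δy/Fy = (-1867/50000) / (-1867/2500) = 1/20 ✓

α = 1/20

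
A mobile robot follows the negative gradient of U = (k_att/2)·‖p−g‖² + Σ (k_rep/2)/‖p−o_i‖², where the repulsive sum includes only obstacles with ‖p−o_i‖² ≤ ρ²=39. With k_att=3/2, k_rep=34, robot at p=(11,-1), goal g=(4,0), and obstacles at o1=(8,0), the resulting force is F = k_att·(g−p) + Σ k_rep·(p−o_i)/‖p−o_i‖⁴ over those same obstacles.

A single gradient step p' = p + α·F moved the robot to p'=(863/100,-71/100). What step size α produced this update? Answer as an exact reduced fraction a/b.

α = 1/4

F_att = 3/2·(g−p) = 3/2·(-7,1) = (-10.5000,1.5000)
o1: d²=10 ≤ ρ²=39; F_rep = 34·(3,-1)/10² = (1.0200,-0.3400)
F = F_att + ΣF_rep = (-9.4800,1.1600)
Δp = p'−p = (-2.3700,0.2900); α = Δx/Fx = (-237/100) / (-237/25) = 1/4
check: Δy/Fy = (29/100) / (29/25) = 1/4 ✓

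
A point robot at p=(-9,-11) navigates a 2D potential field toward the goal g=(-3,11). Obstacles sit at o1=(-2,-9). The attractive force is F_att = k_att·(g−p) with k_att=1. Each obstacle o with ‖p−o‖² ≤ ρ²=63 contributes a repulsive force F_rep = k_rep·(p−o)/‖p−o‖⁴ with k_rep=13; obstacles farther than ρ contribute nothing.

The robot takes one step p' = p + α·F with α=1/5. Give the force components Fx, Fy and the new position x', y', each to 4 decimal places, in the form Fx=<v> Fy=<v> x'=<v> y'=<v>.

Fx=5.9676 Fy=21.9907 x'=-7.8065 y'=-6.6019

F_att = 1·(g−p) = 1·(6,22) = (6.0000,22.0000)
o1: d²=53 ≤ ρ²=63; F_rep = 13·(-7,-2)/53² = (-0.0324,-0.0093)
F = F_att + ΣF_rep = (5.9676,21.9907)
p' = p + 1/5·F = (-7.8065,-6.6019)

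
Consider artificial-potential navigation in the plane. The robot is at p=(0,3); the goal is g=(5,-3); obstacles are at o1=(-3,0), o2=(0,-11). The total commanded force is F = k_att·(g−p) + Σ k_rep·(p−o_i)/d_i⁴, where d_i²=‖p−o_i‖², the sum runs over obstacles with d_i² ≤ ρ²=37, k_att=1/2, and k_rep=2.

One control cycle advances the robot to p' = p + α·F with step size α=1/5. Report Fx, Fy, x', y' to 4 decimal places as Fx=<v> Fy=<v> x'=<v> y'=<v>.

Fx=2.5185 Fy=-2.9815 x'=0.5037 y'=2.4037

F_att = 1/2·(g−p) = 1/2·(5,-6) = (2.5000,-3.0000)
o1: d²=18 ≤ ρ²=37; F_rep = 2·(3,3)/18² = (0.0185,0.0185)
o2: d²=196 > ρ²=37 → inactive
F = F_att + ΣF_rep = (2.5185,-2.9815)
p' = p + 1/5·F = (0.5037,2.4037)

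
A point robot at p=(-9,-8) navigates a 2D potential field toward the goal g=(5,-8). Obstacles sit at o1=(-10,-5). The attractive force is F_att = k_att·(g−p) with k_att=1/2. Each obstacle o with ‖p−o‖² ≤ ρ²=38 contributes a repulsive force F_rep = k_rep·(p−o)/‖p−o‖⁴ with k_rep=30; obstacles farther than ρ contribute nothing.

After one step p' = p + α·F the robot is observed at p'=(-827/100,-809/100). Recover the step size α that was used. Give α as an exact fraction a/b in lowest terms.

F_att = 1/2·(g−p) = 1/2·(14,0) = (7.0000,0.0000)
o1: d²=10 ≤ ρ²=38; F_rep = 30·(1,-3)/10² = (0.3000,-0.9000)
F = F_att + ΣF_rep = (7.3000,-0.9000)
Δp = p'−p = (0.7300,-0.0900); α = Δx/Fx = (73/100) / (73/10) = 1/10
check: Δy/Fy = (-9/100) / (-9/10) = 1/10 ✓

α = 1/10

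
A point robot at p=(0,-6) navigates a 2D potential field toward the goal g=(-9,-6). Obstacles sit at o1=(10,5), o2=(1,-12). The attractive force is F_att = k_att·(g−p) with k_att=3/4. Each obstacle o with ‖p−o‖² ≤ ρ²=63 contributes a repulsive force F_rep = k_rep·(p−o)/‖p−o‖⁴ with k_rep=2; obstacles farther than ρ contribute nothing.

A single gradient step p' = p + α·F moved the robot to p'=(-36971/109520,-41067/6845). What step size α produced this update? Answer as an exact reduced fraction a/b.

α = 1/20

F_att = 3/4·(g−p) = 3/4·(-9,0) = (-6.7500,0.0000)
o1: d²=221 > ρ²=63 → inactive
o2: d²=37 ≤ ρ²=63; F_rep = 2·(-1,6)/37² = (-0.0015,0.0088)
F = F_att + ΣF_rep = (-6.7515,0.0088)
Δp = p'−p = (-0.3376,0.0004); α = Δx/Fx = (-36971/109520) / (-36971/5476) = 1/20
check: Δy/Fy = (3/6845) / (12/1369) = 1/20 ✓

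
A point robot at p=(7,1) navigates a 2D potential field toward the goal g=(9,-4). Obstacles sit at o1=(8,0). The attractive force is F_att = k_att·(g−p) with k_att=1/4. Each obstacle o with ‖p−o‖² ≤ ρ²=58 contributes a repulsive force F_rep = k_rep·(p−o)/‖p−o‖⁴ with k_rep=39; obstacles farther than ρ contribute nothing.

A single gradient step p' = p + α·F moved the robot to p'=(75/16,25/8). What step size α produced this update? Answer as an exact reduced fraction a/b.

α = 1/4

F_att = 1/4·(g−p) = 1/4·(2,-5) = (0.5000,-1.2500)
o1: d²=2 ≤ ρ²=58; F_rep = 39·(-1,1)/2² = (-9.7500,9.7500)
F = F_att + ΣF_rep = (-9.2500,8.5000)
Δp = p'−p = (-2.3125,2.1250); α = Δx/Fx = (-37/16) / (-37/4) = 1/4
check: Δy/Fy = (17/8) / (17/2) = 1/4 ✓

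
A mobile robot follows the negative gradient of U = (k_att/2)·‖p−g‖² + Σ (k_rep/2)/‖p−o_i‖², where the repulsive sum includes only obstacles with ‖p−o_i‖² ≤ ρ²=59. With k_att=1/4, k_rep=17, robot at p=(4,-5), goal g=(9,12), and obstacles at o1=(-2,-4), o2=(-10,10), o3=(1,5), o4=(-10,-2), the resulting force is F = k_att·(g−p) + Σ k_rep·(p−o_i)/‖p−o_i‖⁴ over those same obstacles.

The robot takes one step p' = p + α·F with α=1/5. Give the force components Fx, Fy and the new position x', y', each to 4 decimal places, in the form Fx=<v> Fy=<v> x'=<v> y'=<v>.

F_att = 1/4·(g−p) = 1/4·(5,17) = (1.2500,4.2500)
o1: d²=37 ≤ ρ²=59; F_rep = 17·(6,-1)/37² = (0.0745,-0.0124)
o2: d²=421 > ρ²=59 → inactive
o3: d²=109 > ρ²=59 → inactive
o4: d²=205 > ρ²=59 → inactive
F = F_att + ΣF_rep = (1.3245,4.2376)
p' = p + 1/5·F = (4.2649,-4.1525)

Fx=1.3245 Fy=4.2376 x'=4.2649 y'=-4.1525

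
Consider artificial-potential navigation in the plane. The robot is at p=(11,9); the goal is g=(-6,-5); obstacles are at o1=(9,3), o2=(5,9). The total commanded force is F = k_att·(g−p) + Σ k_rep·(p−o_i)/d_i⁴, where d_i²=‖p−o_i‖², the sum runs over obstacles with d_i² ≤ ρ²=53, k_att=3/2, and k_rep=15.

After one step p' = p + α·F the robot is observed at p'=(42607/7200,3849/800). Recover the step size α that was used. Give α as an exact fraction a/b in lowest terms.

F_att = 3/2·(g−p) = 3/2·(-17,-14) = (-25.5000,-21.0000)
o1: d²=40 ≤ ρ²=53; F_rep = 15·(2,6)/40² = (0.0187,0.0563)
o2: d²=36 ≤ ρ²=53; F_rep = 15·(6,0)/36² = (0.0694,0.0000)
F = F_att + ΣF_rep = (-25.4118,-20.9438)
Δp = p'−p = (-5.0824,-4.1887); α = Δx/Fx = (-36593/7200) / (-36593/1440) = 1/5
check: Δy/Fy = (-3351/800) / (-3351/160) = 1/5 ✓

α = 1/5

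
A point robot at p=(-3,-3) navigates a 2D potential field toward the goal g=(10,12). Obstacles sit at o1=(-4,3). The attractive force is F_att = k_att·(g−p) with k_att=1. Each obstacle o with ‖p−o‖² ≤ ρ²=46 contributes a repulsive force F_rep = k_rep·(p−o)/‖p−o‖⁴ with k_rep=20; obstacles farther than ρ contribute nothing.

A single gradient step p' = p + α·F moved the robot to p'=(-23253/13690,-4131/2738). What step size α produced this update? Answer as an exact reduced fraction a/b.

α = 1/10

F_att = 1·(g−p) = 1·(13,15) = (13.0000,15.0000)
o1: d²=37 ≤ ρ²=46; F_rep = 20·(1,-6)/37² = (0.0146,-0.0877)
F = F_att + ΣF_rep = (13.0146,14.9123)
Δp = p'−p = (1.3015,1.4912); α = Δx/Fx = (17817/13690) / (17817/1369) = 1/10
check: Δy/Fy = (4083/2738) / (20415/1369) = 1/10 ✓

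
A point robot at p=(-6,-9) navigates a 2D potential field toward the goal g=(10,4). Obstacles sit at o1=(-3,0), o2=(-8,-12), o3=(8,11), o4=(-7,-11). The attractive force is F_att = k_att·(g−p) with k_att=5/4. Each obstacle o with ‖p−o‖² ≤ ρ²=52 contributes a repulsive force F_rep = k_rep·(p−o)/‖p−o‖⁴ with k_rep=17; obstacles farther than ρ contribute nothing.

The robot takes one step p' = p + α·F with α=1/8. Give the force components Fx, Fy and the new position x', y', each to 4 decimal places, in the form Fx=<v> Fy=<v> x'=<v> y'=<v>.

Fx=20.8812 Fy=17.9118 x'=-3.3899 y'=-6.7610

F_att = 5/4·(g−p) = 5/4·(16,13) = (20.0000,16.2500)
o1: d²=90 > ρ²=52 → inactive
o2: d²=13 ≤ ρ²=52; F_rep = 17·(2,3)/13² = (0.2012,0.3018)
o3: d²=596 > ρ²=52 → inactive
o4: d²=5 ≤ ρ²=52; F_rep = 17·(1,2)/5² = (0.6800,1.3600)
F = F_att + ΣF_rep = (20.8812,17.9118)
p' = p + 1/8·F = (-3.3899,-6.7610)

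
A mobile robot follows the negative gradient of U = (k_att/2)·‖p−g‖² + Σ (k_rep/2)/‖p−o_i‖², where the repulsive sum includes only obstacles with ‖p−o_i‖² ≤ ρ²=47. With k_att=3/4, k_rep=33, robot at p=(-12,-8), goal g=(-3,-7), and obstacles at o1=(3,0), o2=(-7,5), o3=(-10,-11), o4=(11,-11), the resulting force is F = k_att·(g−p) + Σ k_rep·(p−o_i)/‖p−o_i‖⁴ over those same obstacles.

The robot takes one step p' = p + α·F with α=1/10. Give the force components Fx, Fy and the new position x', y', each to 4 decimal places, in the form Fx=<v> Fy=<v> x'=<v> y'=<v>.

Fx=6.3595 Fy=1.3358 x'=-11.3641 y'=-7.8664

F_att = 3/4·(g−p) = 3/4·(9,1) = (6.7500,0.7500)
o1: d²=289 > ρ²=47 → inactive
o2: d²=194 > ρ²=47 → inactive
o3: d²=13 ≤ ρ²=47; F_rep = 33·(-2,3)/13² = (-0.3905,0.5858)
o4: d²=538 > ρ²=47 → inactive
F = F_att + ΣF_rep = (6.3595,1.3358)
p' = p + 1/10·F = (-11.3641,-7.8664)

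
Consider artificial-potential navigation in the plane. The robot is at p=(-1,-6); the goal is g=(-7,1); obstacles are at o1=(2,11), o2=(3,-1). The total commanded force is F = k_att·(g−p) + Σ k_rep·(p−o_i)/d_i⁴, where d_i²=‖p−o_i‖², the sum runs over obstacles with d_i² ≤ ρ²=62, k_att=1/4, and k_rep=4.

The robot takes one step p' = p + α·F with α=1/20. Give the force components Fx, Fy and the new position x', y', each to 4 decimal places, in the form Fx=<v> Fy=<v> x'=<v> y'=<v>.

Fx=-1.5095 Fy=1.7381 x'=-1.0755 y'=-5.9131

F_att = 1/4·(g−p) = 1/4·(-6,7) = (-1.5000,1.7500)
o1: d²=298 > ρ²=62 → inactive
o2: d²=41 ≤ ρ²=62; F_rep = 4·(-4,-5)/41² = (-0.0095,-0.0119)
F = F_att + ΣF_rep = (-1.5095,1.7381)
p' = p + 1/20·F = (-1.0755,-5.9131)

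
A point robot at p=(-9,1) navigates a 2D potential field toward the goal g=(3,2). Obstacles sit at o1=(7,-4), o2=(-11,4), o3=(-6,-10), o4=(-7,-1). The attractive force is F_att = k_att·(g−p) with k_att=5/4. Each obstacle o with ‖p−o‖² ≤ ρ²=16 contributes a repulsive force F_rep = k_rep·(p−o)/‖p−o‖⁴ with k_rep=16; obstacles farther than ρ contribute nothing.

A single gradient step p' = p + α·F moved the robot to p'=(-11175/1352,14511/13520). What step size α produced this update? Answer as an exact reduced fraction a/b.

α = 1/20

F_att = 5/4·(g−p) = 5/4·(12,1) = (15.0000,1.2500)
o1: d²=281 > ρ²=16 → inactive
o2: d²=13 ≤ ρ²=16; F_rep = 16·(2,-3)/13² = (0.1893,-0.2840)
o3: d²=130 > ρ²=16 → inactive
o4: d²=8 ≤ ρ²=16; F_rep = 16·(-2,2)/8² = (-0.5000,0.5000)
F = F_att + ΣF_rep = (14.6893,1.4660)
Δp = p'−p = (0.7345,0.0733); α = Δx/Fx = (993/1352) / (4965/338) = 1/20
check: Δy/Fy = (991/13520) / (991/676) = 1/20 ✓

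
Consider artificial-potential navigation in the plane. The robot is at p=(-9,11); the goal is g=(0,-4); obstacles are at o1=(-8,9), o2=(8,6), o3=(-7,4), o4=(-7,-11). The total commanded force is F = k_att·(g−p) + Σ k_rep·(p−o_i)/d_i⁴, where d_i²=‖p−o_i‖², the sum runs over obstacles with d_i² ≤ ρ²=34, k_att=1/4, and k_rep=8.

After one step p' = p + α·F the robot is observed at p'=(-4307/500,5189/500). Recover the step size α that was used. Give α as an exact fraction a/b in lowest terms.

F_att = 1/4·(g−p) = 1/4·(9,-15) = (2.2500,-3.7500)
o1: d²=5 ≤ ρ²=34; F_rep = 8·(-1,2)/5² = (-0.3200,0.6400)
o2: d²=314 > ρ²=34 → inactive
o3: d²=53 > ρ²=34 → inactive
o4: d²=488 > ρ²=34 → inactive
F = F_att + ΣF_rep = (1.9300,-3.1100)
Δp = p'−p = (0.3860,-0.6220); α = Δx/Fx = (193/500) / (193/100) = 1/5
check: Δy/Fy = (-311/500) / (-311/100) = 1/5 ✓

α = 1/5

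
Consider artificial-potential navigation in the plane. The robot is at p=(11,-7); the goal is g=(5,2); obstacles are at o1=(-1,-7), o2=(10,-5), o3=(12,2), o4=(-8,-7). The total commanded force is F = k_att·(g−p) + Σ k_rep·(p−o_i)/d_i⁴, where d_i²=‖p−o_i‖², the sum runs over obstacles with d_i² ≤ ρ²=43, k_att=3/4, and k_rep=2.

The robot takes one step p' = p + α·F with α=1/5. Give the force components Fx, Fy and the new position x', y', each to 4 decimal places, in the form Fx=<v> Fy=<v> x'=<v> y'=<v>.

Fx=-4.4200 Fy=6.5900 x'=10.1160 y'=-5.6820

F_att = 3/4·(g−p) = 3/4·(-6,9) = (-4.5000,6.7500)
o1: d²=144 > ρ²=43 → inactive
o2: d²=5 ≤ ρ²=43; F_rep = 2·(1,-2)/5² = (0.0800,-0.1600)
o3: d²=82 > ρ²=43 → inactive
o4: d²=361 > ρ²=43 → inactive
F = F_att + ΣF_rep = (-4.4200,6.5900)
p' = p + 1/5·F = (10.1160,-5.6820)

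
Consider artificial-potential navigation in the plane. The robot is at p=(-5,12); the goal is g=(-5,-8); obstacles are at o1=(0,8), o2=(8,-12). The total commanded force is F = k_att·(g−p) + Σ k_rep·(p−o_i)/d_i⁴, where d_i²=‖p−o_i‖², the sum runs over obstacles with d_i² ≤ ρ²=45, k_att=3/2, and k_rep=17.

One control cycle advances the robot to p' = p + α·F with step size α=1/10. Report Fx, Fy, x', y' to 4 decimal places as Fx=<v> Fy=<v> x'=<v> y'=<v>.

F_att = 3/2·(g−p) = 3/2·(0,-20) = (0.0000,-30.0000)
o1: d²=41 ≤ ρ²=45; F_rep = 17·(-5,4)/41² = (-0.0506,0.0405)
o2: d²=745 > ρ²=45 → inactive
F = F_att + ΣF_rep = (-0.0506,-29.9595)
p' = p + 1/10·F = (-5.0051,9.0040)

Fx=-0.0506 Fy=-29.9595 x'=-5.0051 y'=9.0040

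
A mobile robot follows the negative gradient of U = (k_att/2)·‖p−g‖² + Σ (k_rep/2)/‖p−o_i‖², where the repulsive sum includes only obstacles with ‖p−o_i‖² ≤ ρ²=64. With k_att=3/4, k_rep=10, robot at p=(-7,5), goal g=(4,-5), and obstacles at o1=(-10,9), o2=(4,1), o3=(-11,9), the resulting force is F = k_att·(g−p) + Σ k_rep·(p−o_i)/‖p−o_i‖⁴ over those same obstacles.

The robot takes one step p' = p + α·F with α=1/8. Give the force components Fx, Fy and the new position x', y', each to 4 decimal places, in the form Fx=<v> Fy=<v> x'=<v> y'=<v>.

Fx=8.3371 Fy=-7.6031 x'=-5.9579 y'=4.0496

F_att = 3/4·(g−p) = 3/4·(11,-10) = (8.2500,-7.5000)
o1: d²=25 ≤ ρ²=64; F_rep = 10·(3,-4)/25² = (0.0480,-0.0640)
o2: d²=137 > ρ²=64 → inactive
o3: d²=32 ≤ ρ²=64; F_rep = 10·(4,-4)/32² = (0.0391,-0.0391)
F = F_att + ΣF_rep = (8.3371,-7.6031)
p' = p + 1/8·F = (-5.9579,4.0496)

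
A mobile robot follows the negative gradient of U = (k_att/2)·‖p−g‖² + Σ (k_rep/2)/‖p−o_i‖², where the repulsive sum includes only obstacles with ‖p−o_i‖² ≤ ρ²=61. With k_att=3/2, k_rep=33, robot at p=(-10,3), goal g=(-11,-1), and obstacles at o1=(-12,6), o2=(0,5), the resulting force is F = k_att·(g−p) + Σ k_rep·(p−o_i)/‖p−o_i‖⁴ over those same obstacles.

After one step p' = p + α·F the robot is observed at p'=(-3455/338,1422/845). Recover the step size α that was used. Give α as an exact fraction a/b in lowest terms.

α = 1/5

F_att = 3/2·(g−p) = 3/2·(-1,-4) = (-1.5000,-6.0000)
o1: d²=13 ≤ ρ²=61; F_rep = 33·(2,-3)/13² = (0.3905,-0.5858)
o2: d²=104 > ρ²=61 → inactive
F = F_att + ΣF_rep = (-1.1095,-6.5858)
Δp = p'−p = (-0.2219,-1.3172); α = Δx/Fx = (-75/338) / (-375/338) = 1/5
check: Δy/Fy = (-1113/845) / (-1113/169) = 1/5 ✓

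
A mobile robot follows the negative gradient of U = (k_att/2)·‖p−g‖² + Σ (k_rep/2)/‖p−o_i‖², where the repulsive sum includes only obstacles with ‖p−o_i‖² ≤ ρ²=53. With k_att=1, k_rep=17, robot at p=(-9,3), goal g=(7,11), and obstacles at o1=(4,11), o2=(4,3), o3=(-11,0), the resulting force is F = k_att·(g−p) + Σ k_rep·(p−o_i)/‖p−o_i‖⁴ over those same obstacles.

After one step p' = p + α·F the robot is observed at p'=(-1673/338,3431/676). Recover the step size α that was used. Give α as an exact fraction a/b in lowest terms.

F_att = 1·(g−p) = 1·(16,8) = (16.0000,8.0000)
o1: d²=233 > ρ²=53 → inactive
o2: d²=169 > ρ²=53 → inactive
o3: d²=13 ≤ ρ²=53; F_rep = 17·(2,3)/13² = (0.2012,0.3018)
F = F_att + ΣF_rep = (16.2012,8.3018)
Δp = p'−p = (4.0503,2.0754); α = Δx/Fx = (1369/338) / (2738/169) = 1/4
check: Δy/Fy = (1403/676) / (1403/169) = 1/4 ✓

α = 1/4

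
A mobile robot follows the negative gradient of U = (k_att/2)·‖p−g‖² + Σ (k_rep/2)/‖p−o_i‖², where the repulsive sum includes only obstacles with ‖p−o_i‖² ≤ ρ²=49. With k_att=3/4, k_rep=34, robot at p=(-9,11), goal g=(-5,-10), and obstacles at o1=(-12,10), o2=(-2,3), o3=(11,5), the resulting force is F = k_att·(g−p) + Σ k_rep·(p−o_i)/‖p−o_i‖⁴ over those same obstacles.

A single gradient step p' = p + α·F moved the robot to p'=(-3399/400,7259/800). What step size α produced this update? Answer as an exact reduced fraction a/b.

α = 1/8

F_att = 3/4·(g−p) = 3/4·(4,-21) = (3.0000,-15.7500)
o1: d²=10 ≤ ρ²=49; F_rep = 34·(3,1)/10² = (1.0200,0.3400)
o2: d²=113 > ρ²=49 → inactive
o3: d²=436 > ρ²=49 → inactive
F = F_att + ΣF_rep = (4.0200,-15.4100)
Δp = p'−p = (0.5025,-1.9263); α = Δx/Fx = (201/400) / (201/50) = 1/8
check: Δy/Fy = (-1541/800) / (-1541/100) = 1/8 ✓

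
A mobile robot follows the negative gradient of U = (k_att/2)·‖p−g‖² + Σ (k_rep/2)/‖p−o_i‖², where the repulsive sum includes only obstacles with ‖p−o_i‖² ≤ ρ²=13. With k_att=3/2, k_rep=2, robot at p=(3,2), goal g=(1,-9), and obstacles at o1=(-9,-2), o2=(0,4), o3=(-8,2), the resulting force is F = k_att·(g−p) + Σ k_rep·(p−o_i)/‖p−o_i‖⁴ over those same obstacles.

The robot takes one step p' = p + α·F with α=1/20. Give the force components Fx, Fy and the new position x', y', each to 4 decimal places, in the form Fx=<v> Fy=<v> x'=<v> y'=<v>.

F_att = 3/2·(g−p) = 3/2·(-2,-11) = (-3.0000,-16.5000)
o1: d²=160 > ρ²=13 → inactive
o2: d²=13 ≤ ρ²=13; F_rep = 2·(3,-2)/13² = (0.0355,-0.0237)
o3: d²=121 > ρ²=13 → inactive
F = F_att + ΣF_rep = (-2.9645,-16.5237)
p' = p + 1/20·F = (2.8518,1.1738)

Fx=-2.9645 Fy=-16.5237 x'=2.8518 y'=1.1738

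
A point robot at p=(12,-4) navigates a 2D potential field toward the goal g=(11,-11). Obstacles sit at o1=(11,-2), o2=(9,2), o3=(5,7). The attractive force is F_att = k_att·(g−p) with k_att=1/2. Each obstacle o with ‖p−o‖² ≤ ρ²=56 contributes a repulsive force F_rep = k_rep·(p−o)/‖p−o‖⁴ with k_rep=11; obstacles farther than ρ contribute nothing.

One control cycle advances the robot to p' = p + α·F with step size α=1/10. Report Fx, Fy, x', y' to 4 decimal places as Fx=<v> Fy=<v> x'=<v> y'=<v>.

Fx=-0.0437 Fy=-4.4126 x'=11.9956 y'=-4.4413

F_att = 1/2·(g−p) = 1/2·(-1,-7) = (-0.5000,-3.5000)
o1: d²=5 ≤ ρ²=56; F_rep = 11·(1,-2)/5² = (0.4400,-0.8800)
o2: d²=45 ≤ ρ²=56; F_rep = 11·(3,-6)/45² = (0.0163,-0.0326)
o3: d²=170 > ρ²=56 → inactive
F = F_att + ΣF_rep = (-0.0437,-4.4126)
p' = p + 1/10·F = (11.9956,-4.4413)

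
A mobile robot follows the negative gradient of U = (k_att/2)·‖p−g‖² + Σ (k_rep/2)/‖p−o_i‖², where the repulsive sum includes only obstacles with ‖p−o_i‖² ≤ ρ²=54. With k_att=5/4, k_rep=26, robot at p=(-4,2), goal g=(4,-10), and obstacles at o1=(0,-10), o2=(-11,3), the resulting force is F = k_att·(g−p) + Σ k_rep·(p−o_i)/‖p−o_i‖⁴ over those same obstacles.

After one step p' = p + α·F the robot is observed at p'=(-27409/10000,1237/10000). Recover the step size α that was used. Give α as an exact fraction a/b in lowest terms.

α = 1/8

F_att = 5/4·(g−p) = 5/4·(8,-12) = (10.0000,-15.0000)
o1: d²=160 > ρ²=54 → inactive
o2: d²=50 ≤ ρ²=54; F_rep = 26·(7,-1)/50² = (0.0728,-0.0104)
F = F_att + ΣF_rep = (10.0728,-15.0104)
Δp = p'−p = (1.2591,-1.8763); α = Δx/Fx = (12591/10000) / (12591/1250) = 1/8
check: Δy/Fy = (-18763/10000) / (-18763/1250) = 1/8 ✓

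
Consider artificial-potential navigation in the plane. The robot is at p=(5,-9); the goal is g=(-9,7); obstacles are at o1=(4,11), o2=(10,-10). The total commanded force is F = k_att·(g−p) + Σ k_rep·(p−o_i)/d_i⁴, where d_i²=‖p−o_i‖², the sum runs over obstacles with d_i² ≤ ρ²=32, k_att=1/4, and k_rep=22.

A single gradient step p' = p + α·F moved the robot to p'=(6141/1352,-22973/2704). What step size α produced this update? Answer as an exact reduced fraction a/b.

F_att = 1/4·(g−p) = 1/4·(-14,16) = (-3.5000,4.0000)
o1: d²=401 > ρ²=32 → inactive
o2: d²=26 ≤ ρ²=32; F_rep = 22·(-5,1)/26² = (-0.1627,0.0325)
F = F_att + ΣF_rep = (-3.6627,4.0325)
Δp = p'−p = (-0.4578,0.5041); α = Δx/Fx = (-619/1352) / (-619/169) = 1/8
check: Δy/Fy = (1363/2704) / (1363/338) = 1/8 ✓

α = 1/8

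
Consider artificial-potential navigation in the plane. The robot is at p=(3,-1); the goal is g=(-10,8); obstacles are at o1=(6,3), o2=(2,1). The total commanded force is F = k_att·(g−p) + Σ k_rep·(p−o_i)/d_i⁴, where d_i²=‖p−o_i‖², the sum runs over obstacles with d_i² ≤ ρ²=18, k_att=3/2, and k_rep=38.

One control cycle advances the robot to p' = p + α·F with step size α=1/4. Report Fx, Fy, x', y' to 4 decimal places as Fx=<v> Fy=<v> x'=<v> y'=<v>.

F_att = 3/2·(g−p) = 3/2·(-13,9) = (-19.5000,13.5000)
o1: d²=25 > ρ²=18 → inactive
o2: d²=5 ≤ ρ²=18; F_rep = 38·(1,-2)/5² = (1.5200,-3.0400)
F = F_att + ΣF_rep = (-17.9800,10.4600)
p' = p + 1/4·F = (-1.4950,1.6150)

Fx=-17.9800 Fy=10.4600 x'=-1.4950 y'=1.6150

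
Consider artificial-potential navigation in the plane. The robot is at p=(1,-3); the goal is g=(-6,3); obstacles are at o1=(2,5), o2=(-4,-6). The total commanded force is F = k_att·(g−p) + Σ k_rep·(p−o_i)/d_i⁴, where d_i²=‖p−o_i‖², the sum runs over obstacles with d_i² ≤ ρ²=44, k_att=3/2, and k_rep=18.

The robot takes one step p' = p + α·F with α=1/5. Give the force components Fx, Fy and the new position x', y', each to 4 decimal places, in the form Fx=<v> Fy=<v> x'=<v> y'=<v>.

F_att = 3/2·(g−p) = 3/2·(-7,6) = (-10.5000,9.0000)
o1: d²=65 > ρ²=44 → inactive
o2: d²=34 ≤ ρ²=44; F_rep = 18·(5,3)/34² = (0.0779,0.0467)
F = F_att + ΣF_rep = (-10.4221,9.0467)
p' = p + 1/5·F = (-1.0844,-1.1907)

Fx=-10.4221 Fy=9.0467 x'=-1.0844 y'=-1.1907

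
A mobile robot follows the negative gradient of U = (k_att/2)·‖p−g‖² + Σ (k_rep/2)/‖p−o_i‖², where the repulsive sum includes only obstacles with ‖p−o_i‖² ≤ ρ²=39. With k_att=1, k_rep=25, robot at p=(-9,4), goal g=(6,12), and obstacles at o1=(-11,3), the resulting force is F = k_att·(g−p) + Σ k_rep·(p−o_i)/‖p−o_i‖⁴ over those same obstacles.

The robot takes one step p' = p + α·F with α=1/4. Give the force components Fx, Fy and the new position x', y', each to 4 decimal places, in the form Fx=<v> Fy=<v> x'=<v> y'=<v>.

F_att = 1·(g−p) = 1·(15,8) = (15.0000,8.0000)
o1: d²=5 ≤ ρ²=39; F_rep = 25·(2,1)/5² = (2.0000,1.0000)
F = F_att + ΣF_rep = (17.0000,9.0000)
p' = p + 1/4·F = (-4.7500,6.2500)

Fx=17.0000 Fy=9.0000 x'=-4.7500 y'=6.2500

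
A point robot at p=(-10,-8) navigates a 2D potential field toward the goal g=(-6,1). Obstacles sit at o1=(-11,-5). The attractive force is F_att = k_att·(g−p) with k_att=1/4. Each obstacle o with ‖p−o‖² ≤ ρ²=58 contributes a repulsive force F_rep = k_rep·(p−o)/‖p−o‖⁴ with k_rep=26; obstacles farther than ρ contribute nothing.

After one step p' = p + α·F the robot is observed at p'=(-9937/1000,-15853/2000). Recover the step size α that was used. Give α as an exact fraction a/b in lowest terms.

α = 1/20

F_att = 1/4·(g−p) = 1/4·(4,9) = (1.0000,2.2500)
o1: d²=10 ≤ ρ²=58; F_rep = 26·(1,-3)/10² = (0.2600,-0.7800)
F = F_att + ΣF_rep = (1.2600,1.4700)
Δp = p'−p = (0.0630,0.0735); α = Δx/Fx = (63/1000) / (63/50) = 1/20
check: Δy/Fy = (147/2000) / (147/100) = 1/20 ✓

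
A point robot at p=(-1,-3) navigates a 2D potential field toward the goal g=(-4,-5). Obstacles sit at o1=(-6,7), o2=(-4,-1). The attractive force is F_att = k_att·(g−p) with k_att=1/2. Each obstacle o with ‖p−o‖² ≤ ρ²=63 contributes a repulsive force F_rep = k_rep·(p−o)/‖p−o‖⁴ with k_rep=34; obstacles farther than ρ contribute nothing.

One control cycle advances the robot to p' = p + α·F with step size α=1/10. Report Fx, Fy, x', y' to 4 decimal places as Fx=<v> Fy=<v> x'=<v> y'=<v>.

Fx=-0.8964 Fy=-1.4024 x'=-1.0896 y'=-3.1402

F_att = 1/2·(g−p) = 1/2·(-3,-2) = (-1.5000,-1.0000)
o1: d²=125 > ρ²=63 → inactive
o2: d²=13 ≤ ρ²=63; F_rep = 34·(3,-2)/13² = (0.6036,-0.4024)
F = F_att + ΣF_rep = (-0.8964,-1.4024)
p' = p + 1/10·F = (-1.0896,-3.1402)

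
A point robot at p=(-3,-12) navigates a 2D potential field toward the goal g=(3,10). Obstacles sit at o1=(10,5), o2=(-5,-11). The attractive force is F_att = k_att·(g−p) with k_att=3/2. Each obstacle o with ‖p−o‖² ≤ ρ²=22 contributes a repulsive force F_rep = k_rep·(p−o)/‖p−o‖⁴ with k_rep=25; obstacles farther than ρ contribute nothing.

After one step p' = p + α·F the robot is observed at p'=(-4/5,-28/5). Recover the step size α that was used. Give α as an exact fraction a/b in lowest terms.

F_att = 3/2·(g−p) = 3/2·(6,22) = (9.0000,33.0000)
o1: d²=458 > ρ²=22 → inactive
o2: d²=5 ≤ ρ²=22; F_rep = 25·(2,-1)/5² = (2.0000,-1.0000)
F = F_att + ΣF_rep = (11.0000,32.0000)
Δp = p'−p = (2.2000,6.4000); α = Δx/Fx = (11/5) / (11) = 1/5
check: Δy/Fy = (32/5) / (32) = 1/5 ✓

α = 1/5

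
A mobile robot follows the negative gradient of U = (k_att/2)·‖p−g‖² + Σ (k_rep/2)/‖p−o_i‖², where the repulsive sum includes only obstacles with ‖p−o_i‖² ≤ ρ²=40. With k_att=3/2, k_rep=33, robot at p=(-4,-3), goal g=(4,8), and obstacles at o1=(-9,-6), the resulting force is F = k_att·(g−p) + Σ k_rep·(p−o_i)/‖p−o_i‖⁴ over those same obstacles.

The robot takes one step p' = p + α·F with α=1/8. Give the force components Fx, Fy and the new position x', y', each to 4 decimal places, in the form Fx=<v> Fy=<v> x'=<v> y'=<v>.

F_att = 3/2·(g−p) = 3/2·(8,11) = (12.0000,16.5000)
o1: d²=34 ≤ ρ²=40; F_rep = 33·(5,3)/34² = (0.1427,0.0856)
F = F_att + ΣF_rep = (12.1427,16.5856)
p' = p + 1/8·F = (-2.4822,-0.9268)

Fx=12.1427 Fy=16.5856 x'=-2.4822 y'=-0.9268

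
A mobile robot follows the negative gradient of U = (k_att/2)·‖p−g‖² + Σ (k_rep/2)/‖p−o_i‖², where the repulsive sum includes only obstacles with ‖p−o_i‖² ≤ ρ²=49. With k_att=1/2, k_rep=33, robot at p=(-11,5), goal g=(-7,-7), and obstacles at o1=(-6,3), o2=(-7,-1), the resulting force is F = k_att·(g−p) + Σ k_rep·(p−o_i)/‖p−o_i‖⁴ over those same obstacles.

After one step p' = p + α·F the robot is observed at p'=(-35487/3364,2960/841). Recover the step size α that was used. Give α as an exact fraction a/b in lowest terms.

α = 1/4

F_att = 1/2·(g−p) = 1/2·(4,-12) = (2.0000,-6.0000)
o1: d²=29 ≤ ρ²=49; F_rep = 33·(-5,2)/29² = (-0.1962,0.0785)
o2: d²=52 > ρ²=49 → inactive
F = F_att + ΣF_rep = (1.8038,-5.9215)
Δp = p'−p = (0.4510,-1.4804); α = Δx/Fx = (1517/3364) / (1517/841) = 1/4
check: Δy/Fy = (-1245/841) / (-4980/841) = 1/4 ✓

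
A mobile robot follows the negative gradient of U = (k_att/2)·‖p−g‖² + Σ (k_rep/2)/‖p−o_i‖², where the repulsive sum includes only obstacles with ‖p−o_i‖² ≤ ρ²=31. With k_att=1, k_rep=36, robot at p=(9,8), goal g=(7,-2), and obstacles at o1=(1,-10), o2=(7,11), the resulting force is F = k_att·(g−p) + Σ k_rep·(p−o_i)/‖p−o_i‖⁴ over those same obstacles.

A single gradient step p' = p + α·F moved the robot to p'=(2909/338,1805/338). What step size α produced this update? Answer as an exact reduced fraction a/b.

F_att = 1·(g−p) = 1·(-2,-10) = (-2.0000,-10.0000)
o1: d²=388 > ρ²=31 → inactive
o2: d²=13 ≤ ρ²=31; F_rep = 36·(2,-3)/13² = (0.4260,-0.6391)
F = F_att + ΣF_rep = (-1.5740,-10.6391)
Δp = p'−p = (-0.3935,-2.6598); α = Δx/Fx = (-133/338) / (-266/169) = 1/4
check: Δy/Fy = (-899/338) / (-1798/169) = 1/4 ✓

α = 1/4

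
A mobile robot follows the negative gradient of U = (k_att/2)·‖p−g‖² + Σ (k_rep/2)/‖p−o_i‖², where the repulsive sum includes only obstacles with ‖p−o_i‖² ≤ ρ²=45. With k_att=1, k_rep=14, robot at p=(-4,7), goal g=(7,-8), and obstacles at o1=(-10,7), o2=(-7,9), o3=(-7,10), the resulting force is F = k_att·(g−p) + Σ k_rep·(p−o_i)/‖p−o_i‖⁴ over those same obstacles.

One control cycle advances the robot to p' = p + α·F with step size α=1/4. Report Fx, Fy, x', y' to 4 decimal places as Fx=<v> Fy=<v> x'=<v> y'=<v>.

Fx=11.4430 Fy=-15.2953 x'=-1.1393 y'=3.1762

F_att = 1·(g−p) = 1·(11,-15) = (11.0000,-15.0000)
o1: d²=36 ≤ ρ²=45; F_rep = 14·(6,0)/36² = (0.0648,0.0000)
o2: d²=13 ≤ ρ²=45; F_rep = 14·(3,-2)/13² = (0.2485,-0.1657)
o3: d²=18 ≤ ρ²=45; F_rep = 14·(3,-3)/18² = (0.1296,-0.1296)
F = F_att + ΣF_rep = (11.4430,-15.2953)
p' = p + 1/4·F = (-1.1393,3.1762)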